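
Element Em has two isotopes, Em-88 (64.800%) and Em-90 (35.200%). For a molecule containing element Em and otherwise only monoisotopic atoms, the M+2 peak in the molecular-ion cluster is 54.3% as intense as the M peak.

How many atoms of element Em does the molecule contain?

1

The M+2/M ratio from n Em atoms is n · q/p = n · 0.35200/0.64800.
n = 0.543 × 0.64800/0.35200 = 1.00 ≈ 1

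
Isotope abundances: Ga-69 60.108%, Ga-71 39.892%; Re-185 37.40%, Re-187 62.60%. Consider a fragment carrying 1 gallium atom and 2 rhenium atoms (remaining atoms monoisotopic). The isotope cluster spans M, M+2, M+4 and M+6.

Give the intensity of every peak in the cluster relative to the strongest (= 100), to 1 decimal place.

Gallium pattern (n=1): 0.60108 : 0.39892
Rhenium pattern (n=2): 0.139876 : 0.468248 : 0.391876
Convolve the two distributions (both contribute in 2-u steps):
  M: 0.60108×0.139876 = 0.084077
  M+2: 0.60108×0.468248 + 0.39892×0.139876 = 0.337254
  M+4: 0.60108×0.391876 + 0.39892×0.468248 = 0.422342
  M+6: 0.39892×0.391876 = 0.156327
Scale to base peak (0.422342) = 100: 19.9 : 79.9 : 100.0 : 37.0

19.9 : 79.9 : 100.0 : 37.0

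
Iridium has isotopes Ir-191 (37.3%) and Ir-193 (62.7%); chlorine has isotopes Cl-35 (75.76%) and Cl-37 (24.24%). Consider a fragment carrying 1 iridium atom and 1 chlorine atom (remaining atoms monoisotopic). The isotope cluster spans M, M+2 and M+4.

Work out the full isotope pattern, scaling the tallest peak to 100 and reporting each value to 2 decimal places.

49.98 : 100.00 : 26.88

Iridium pattern (n=1): 0.3730 : 0.6270
Chlorine pattern (n=1): 0.7576 : 0.2424
Convolve the two distributions (both contribute in 2-u steps):
  M: 0.3730×0.7576 = 0.282585
  M+2: 0.3730×0.2424 + 0.6270×0.7576 = 0.565430
  M+4: 0.6270×0.2424 = 0.151985
Scale to base peak (0.565430) = 100: 49.98 : 100.00 : 26.88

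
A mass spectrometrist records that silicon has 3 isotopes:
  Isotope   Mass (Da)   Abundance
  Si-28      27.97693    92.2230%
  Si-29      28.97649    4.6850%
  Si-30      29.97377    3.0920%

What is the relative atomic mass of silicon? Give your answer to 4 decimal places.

28.0855 Da

Weight each isotope mass by its fractional abundance: 0.922230 × 27.97693 + 0.046850 × 28.97649 + 0.030920 × 29.97377
= 25.801164 + 1.357549 + 0.926789 = 28.085502 Da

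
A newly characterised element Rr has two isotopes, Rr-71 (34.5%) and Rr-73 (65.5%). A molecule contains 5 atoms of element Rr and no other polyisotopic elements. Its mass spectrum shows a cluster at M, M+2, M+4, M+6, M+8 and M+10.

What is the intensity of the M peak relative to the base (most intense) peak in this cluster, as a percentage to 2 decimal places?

1.46%

Binomial terms of (0.345 + 0.655)^5: M 0.0049, M+2 0.0464, M+4 0.1762, M+6 0.3345, M+8 0.3175, M+10 0.1206 → M+6 is the base peak.
P(M+6) = C(5,3) × 0.345^2 × 0.655^3 = 10 × 0.119025 × 0.28101138 = 0.334474 (base)
P(M) = C(5,0) × 0.345^5 × 0.655^0 = 1 × 0.0048876 × 1.0000 = 0.004888
Relative intensity = 0.004888 / 0.334474 × 100 = 1.46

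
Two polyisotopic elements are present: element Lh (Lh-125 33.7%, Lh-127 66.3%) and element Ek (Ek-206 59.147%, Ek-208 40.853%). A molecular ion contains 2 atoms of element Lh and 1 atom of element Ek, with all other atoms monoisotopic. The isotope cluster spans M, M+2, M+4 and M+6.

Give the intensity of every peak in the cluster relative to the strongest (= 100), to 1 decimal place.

Element Lh pattern (n=2): 0.113569 : 0.446862 : 0.439569
Element Ek pattern (n=1): 0.59147 : 0.40853
Convolve the two distributions (both contribute in 2-u steps):
  M: 0.113569×0.59147 = 0.067173
  M+2: 0.113569×0.40853 + 0.446862×0.59147 = 0.310702
  M+4: 0.446862×0.40853 + 0.439569×0.59147 = 0.442548
  M+6: 0.439569×0.40853 = 0.179577
Scale to base peak (0.442548) = 100: 15.2 : 70.2 : 100.0 : 40.6

15.2 : 70.2 : 100.0 : 40.6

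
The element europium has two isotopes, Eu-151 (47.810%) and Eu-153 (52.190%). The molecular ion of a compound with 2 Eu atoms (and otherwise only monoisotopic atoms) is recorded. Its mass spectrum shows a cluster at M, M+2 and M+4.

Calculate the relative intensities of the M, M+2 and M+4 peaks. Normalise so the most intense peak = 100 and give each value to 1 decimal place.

45.8 : 100.0 : 54.6

Expanding (0.47810 + 0.52190)^2:
P(M) = 0.47810^2 = 0.228580
P(M+2) = 2 × 0.47810^1 × 0.52190^1 = 0.499041
P(M+4) = 0.52190^2 = 0.272380
The M+2 peak is largest (0.499041); scaling to 100 gives 45.8 : 100.0 : 54.6.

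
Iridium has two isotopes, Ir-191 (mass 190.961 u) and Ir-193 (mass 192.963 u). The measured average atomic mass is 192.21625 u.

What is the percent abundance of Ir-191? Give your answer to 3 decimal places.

Writing the weighted mean with unknown fraction x of Ir-191:
190.961·x + 192.963·(1 − x) = 192.21625
(190.961 − 192.963)·x = 192.21625 − 192.963
x = -0.74675 / -2.002 = 0.37300 → 37.300% Ir-191, 62.700% Ir-193.

37.300%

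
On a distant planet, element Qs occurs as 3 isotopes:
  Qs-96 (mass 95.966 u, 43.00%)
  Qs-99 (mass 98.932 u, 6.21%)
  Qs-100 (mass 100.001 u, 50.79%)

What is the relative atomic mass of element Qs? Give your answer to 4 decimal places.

Average mass = Σ (abundance × isotope mass) = 0.4300 × 95.966 + 0.0621 × 98.932 + 0.5079 × 100.001
= 41.26538 + 6.14368 + 50.79051 = 98.19957 u

98.1996 u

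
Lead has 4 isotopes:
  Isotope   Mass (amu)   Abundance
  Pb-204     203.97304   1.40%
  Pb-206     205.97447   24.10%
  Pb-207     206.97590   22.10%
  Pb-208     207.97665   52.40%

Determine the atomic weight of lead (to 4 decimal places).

Weight each isotope mass by its fractional abundance: 0.0140 × 203.97304 + 0.2410 × 205.97447 + 0.2210 × 206.97590 + 0.5240 × 207.97665
= 2.855623 + 49.639847 + 45.741674 + 108.979765 = 207.216909 amu

207.2169 amu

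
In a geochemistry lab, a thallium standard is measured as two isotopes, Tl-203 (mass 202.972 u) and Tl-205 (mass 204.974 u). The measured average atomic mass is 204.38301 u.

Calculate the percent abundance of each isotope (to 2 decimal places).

Writing the weighted mean with unknown fraction x of Tl-203:
202.972·x + 204.974·(1 − x) = 204.38301
(202.972 − 204.974)·x = 204.38301 − 204.974
x = -0.59099 / -2.002 = 0.29520 → 29.52% Tl-203, 70.48% Tl-205.

Tl-203: 29.52%, Tl-205: 70.48%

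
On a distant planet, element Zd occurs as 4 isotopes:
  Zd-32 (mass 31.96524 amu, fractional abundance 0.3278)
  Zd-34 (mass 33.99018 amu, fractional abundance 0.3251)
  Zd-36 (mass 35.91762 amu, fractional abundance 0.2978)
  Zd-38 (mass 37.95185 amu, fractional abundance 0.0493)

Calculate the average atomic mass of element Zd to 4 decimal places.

Ar = Σ fᵢ·mᵢ = 0.3278 × 31.96524 + 0.3251 × 33.99018 + 0.2978 × 35.91762 + 0.0493 × 37.95185
= 10.478206 + 11.050208 + 10.696267 + 1.871026 = 34.095707 amu

34.0957 amu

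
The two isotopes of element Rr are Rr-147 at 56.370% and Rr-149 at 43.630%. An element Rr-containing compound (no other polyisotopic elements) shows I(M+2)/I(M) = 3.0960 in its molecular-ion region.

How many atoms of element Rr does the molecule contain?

For n independent Rr atoms, I(M+2)/I(M) = n · (abundance Rr-149) / (abundance Rr-147) = n · 0.43630/0.56370.
n = 3.0960 × 0.56370/0.43630 = 4.00 ≈ 4

4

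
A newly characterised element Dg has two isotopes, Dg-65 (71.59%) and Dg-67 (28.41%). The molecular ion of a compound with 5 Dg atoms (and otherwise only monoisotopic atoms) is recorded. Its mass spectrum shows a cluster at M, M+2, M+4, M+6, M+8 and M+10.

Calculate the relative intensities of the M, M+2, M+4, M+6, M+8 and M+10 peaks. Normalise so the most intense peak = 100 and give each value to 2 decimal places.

Each Dg atom is independently Dg-65 (p = 0.7159) or Dg-67 (q = 0.2841); the cluster is the binomial expansion (p + q)^5.
P(M) = 0.7159^5 = 0.188045
P(M+2) = 5 × 0.7159^4 × 0.2841^1 = 0.373122
P(M+4) = 10 × 0.7159^3 × 0.2841^2 = 0.296142
P(M+6) = 10 × 0.7159^2 × 0.2841^3 = 0.117522
P(M+8) = 5 × 0.7159^1 × 0.2841^4 = 0.023319
P(M+10) = 0.2841^5 = 0.001851
The M+2 peak is largest (0.373122); scaling to 100 gives 50.40 : 100.00 : 79.37 : 31.50 : 6.25 : 0.50.

50.40 : 100.00 : 79.37 : 31.50 : 6.25 : 0.50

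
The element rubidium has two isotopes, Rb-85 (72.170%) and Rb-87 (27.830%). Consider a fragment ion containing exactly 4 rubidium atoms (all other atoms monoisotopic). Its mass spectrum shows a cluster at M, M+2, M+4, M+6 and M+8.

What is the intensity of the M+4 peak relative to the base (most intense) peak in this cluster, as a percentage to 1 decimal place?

(0.72170 + 0.27830)^4 gives M 0.2713, M+2 0.4184, M+4 0.2420, M+6 0.0622, M+8 0.0060; the largest is M+2.
P(M+2) = C(4,1) × 0.72170^3 × 0.27830^1 = 4 × 0.37589809 × 0.2783 = 0.418450 (base)
P(M+4) = C(4,2) × 0.72170^2 × 0.27830^2 = 6 × 0.52085089 × 0.07745089 = 0.242042
Relative intensity = 0.242042 / 0.418450 × 100 = 57.8

57.8%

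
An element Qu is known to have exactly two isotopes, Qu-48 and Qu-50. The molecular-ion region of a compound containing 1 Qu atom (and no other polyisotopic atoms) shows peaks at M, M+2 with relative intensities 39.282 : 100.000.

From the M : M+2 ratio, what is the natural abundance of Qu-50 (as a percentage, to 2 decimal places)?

71.80%

Let p = fractional abundance of Qu-48. I(M+2)/I(M) = [C(1,1)·p^0·(1−p)] / p^1 = 1·(1−p)/p = 100.000/39.282 = 2.5457
(1−p)/p = 2.5457/1 = 2.5457  ⇒  p = 1/(1 + 2.5457) = 0.2820
Qu-48: 28.20%, Qu-50: 71.80%.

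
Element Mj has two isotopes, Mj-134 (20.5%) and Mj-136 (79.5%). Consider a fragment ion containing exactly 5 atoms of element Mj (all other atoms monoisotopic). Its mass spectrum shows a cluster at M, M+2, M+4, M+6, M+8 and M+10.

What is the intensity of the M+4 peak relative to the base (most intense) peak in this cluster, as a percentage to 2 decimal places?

(0.205 + 0.795)^5 gives M 0.0004, M+2 0.0070, M+4 0.0544, M+6 0.2112, M+8 0.4094, M+10 0.3176; the largest is M+8.
P(M+8) = C(5,4) × 0.205^1 × 0.795^4 = 5 × 0.2050 × 0.3994556 = 0.409442 (base)
P(M+4) = C(5,2) × 0.205^3 × 0.795^2 = 10 × 0.00861512 × 0.632025 = 0.054450
Relative intensity = 0.054450 / 0.409442 × 100 = 13.30

13.30%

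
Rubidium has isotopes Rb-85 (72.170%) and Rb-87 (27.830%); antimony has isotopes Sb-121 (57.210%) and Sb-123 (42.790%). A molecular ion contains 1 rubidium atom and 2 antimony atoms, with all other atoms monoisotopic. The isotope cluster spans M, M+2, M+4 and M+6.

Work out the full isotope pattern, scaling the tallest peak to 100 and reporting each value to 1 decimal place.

53.1 : 100.0 : 60.4 : 11.5

Rubidium pattern (n=1): 0.7217 : 0.2783
Antimony pattern (n=2): 0.32729841 : 0.48960318 : 0.18309841
Convolve the two distributions (both contribute in 2-u steps):
  M: 0.7217×0.32729841 = 0.236211
  M+2: 0.7217×0.48960318 + 0.2783×0.32729841 = 0.444434
  M+4: 0.7217×0.18309841 + 0.2783×0.48960318 = 0.268399
  M+6: 0.2783×0.18309841 = 0.050956
Scale to base peak (0.444434) = 100: 53.1 : 100.0 : 60.4 : 11.5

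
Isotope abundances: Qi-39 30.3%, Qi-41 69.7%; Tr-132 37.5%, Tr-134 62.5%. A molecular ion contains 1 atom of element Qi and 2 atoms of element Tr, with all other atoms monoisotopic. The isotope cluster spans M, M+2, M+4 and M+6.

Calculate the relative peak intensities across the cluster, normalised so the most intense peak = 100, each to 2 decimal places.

9.57 : 53.93 : 100.00 : 61.17

Element Qi pattern (n=1): 0.3030 : 0.6970
Element Tr pattern (n=2): 0.140625 : 0.46875 : 0.390625
Convolve the two distributions (both contribute in 2-u steps):
  M: 0.3030×0.140625 = 0.042609
  M+2: 0.3030×0.46875 + 0.6970×0.140625 = 0.240047
  M+4: 0.3030×0.390625 + 0.6970×0.46875 = 0.445078
  M+6: 0.6970×0.390625 = 0.272266
Scale to base peak (0.445078) = 100: 9.57 : 53.93 : 100.00 : 61.17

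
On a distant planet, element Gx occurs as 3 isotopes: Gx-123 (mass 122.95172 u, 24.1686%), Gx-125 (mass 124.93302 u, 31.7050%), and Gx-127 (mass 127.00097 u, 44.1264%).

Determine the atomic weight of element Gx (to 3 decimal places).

125.367 u

Average mass = Σ (abundance × isotope mass) = 0.241686 × 122.95172 + 0.317050 × 124.93302 + 0.441264 × 127.00097
= 29.715709 + 39.610014 + 56.040956 = 125.366679 u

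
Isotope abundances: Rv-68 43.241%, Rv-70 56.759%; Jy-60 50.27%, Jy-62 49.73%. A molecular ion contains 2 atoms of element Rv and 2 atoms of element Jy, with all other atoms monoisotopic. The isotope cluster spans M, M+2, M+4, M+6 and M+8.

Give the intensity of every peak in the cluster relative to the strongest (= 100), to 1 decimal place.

Element Rv pattern (n=2): 0.18697841 : 0.49086318 : 0.32215841
Element Jy pattern (n=2): 0.25270729 : 0.49998542 : 0.24730729
Convolve the two distributions (both contribute in 2-u steps):
  M: 0.18697841×0.25270729 = 0.047251
  M+2: 0.18697841×0.49998542 + 0.49086318×0.25270729 = 0.217531
  M+4: 0.18697841×0.24730729 + 0.49086318×0.49998542 + 0.32215841×0.25270729 = 0.373077
  M+6: 0.49086318×0.24730729 + 0.32215841×0.49998542 = 0.282469
  M+8: 0.32215841×0.24730729 = 0.079672
Scale to base peak (0.373077) = 100: 12.7 : 58.3 : 100.0 : 75.7 : 21.4

12.7 : 58.3 : 100.0 : 75.7 : 21.4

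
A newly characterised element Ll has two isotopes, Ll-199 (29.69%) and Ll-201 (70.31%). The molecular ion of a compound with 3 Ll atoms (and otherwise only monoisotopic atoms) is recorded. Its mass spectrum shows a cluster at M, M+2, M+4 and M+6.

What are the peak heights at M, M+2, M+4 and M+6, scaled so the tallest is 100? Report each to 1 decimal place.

5.9 : 42.2 : 100.0 : 78.9

Each Ll atom is independently Ll-199 (p = 0.2969) or Ll-201 (q = 0.7031); the cluster is the binomial expansion (p + q)^3.
P(M) = 0.2969^3 = 0.026172
P(M+2) = 3 × 0.2969^2 × 0.7031^1 = 0.185934
P(M+4) = 3 × 0.2969^1 × 0.7031^2 = 0.440317
P(M+6) = 0.7031^3 = 0.347577
The M+4 peak is largest (0.440317); scaling to 100 gives 5.9 : 42.2 : 100.0 : 78.9.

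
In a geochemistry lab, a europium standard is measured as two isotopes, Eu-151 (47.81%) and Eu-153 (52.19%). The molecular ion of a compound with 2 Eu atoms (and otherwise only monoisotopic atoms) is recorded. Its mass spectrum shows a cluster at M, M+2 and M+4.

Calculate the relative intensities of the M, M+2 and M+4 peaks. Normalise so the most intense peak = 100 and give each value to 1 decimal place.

Expanding (0.4781 + 0.5219)^2:
P(M) = 0.4781^2 = 0.228580
P(M+2) = 2 × 0.4781^1 × 0.5219^1 = 0.499041
P(M+4) = 0.5219^2 = 0.272380
The M+2 peak is largest (0.499041); scaling to 100 gives 45.8 : 100.0 : 54.6.

45.8 : 100.0 : 54.6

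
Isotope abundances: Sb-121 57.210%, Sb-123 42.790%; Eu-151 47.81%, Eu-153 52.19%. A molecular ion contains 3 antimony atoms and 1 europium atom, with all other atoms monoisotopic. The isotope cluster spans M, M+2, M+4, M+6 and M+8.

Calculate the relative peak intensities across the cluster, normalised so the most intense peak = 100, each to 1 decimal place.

24.2 : 80.8 : 100.0 : 54.5 : 11.1

Antimony pattern (n=3): 0.18724742 : 0.42015297 : 0.3142518 : 0.07834781
Europium pattern (n=1): 0.4781 : 0.5219
Convolve the two distributions (both contribute in 2-u steps):
  M: 0.18724742×0.4781 = 0.089523
  M+2: 0.18724742×0.5219 + 0.42015297×0.4781 = 0.298600
  M+4: 0.42015297×0.5219 + 0.3142518×0.4781 = 0.369522
  M+6: 0.3142518×0.5219 + 0.07834781×0.4781 = 0.201466
  M+8: 0.07834781×0.5219 = 0.040890
Scale to base peak (0.369522) = 100: 24.2 : 80.8 : 100.0 : 54.5 : 11.1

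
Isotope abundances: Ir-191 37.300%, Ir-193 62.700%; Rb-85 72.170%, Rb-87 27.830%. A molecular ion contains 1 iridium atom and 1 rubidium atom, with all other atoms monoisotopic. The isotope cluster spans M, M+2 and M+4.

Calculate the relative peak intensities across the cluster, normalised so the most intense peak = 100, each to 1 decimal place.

Iridium pattern (n=1): 0.3730 : 0.6270
Rubidium pattern (n=1): 0.7217 : 0.2783
Convolve the two distributions (both contribute in 2-u steps):
  M: 0.3730×0.7217 = 0.269194
  M+2: 0.3730×0.2783 + 0.6270×0.7217 = 0.556312
  M+4: 0.6270×0.2783 = 0.174494
Scale to base peak (0.556312) = 100: 48.4 : 100.0 : 31.4

48.4 : 100.0 : 31.4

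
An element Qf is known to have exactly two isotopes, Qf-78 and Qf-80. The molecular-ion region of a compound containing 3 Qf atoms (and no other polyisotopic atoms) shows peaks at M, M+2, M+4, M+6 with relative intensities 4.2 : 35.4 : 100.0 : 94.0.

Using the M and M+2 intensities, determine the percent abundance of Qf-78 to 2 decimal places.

If p is the fraction of Qf that is Qf-78, then I(M+2)/I(M) = [C(3,1)·p^2·(1−p)] / p^3 = 3·(1−p)/p = 35.4/4.2 = 8.4286
(1−p)/p = 8.4286/3 = 2.8095  ⇒  p = 1/(1 + 2.8095) = 0.2625
Qf-78: 26.25%, Qf-80: 73.75%.

26.25%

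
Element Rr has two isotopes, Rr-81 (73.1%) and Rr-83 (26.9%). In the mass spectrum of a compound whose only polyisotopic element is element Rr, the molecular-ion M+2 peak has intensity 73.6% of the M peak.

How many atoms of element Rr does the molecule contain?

2

The M+2/M ratio from n Rr atoms is n · q/p = n · 0.269/0.731.
n = 0.736 × 0.731/0.269 = 2.00 ≈ 2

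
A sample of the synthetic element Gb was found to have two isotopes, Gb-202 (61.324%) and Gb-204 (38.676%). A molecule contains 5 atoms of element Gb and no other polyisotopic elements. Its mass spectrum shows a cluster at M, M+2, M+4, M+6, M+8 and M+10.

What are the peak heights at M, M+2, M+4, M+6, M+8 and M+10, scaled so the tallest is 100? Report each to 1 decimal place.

25.1 : 79.3 : 100.0 : 63.1 : 19.9 : 2.5

Expanding (0.61324 + 0.38676)^5:
P(M) = 0.61324^5 = 0.086727
P(M+2) = 5 × 0.61324^4 × 0.38676^1 = 0.273485
P(M+4) = 10 × 0.61324^3 × 0.38676^2 = 0.344965
P(M+6) = 10 × 0.61324^2 × 0.38676^3 = 0.217563
P(M+8) = 5 × 0.61324^1 × 0.38676^4 = 0.068607
P(M+10) = 0.38676^5 = 0.008654
The M+4 peak is largest (0.344965); scaling to 100 gives 25.1 : 79.3 : 100.0 : 63.1 : 19.9 : 2.5.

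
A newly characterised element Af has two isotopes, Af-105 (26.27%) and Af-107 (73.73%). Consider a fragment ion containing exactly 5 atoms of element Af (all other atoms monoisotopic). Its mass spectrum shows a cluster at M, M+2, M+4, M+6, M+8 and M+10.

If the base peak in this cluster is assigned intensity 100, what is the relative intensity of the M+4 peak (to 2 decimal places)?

Term probabilities: M 0.0013, M+2 0.0176, M+4 0.0986, M+6 0.2766, M+8 0.3882, M+10 0.2179. Base peak = M+8.
P(M+8) = C(5,4) × 0.2627^1 × 0.7373^4 = 5 × 0.2627 × 0.29551323 = 0.388157 (base)
P(M+4) = C(5,2) × 0.2627^3 × 0.7373^2 = 10 × 0.01812927 × 0.54361129 = 0.098553
Relative intensity = 0.098553 / 0.388157 × 100 = 25.39

25.39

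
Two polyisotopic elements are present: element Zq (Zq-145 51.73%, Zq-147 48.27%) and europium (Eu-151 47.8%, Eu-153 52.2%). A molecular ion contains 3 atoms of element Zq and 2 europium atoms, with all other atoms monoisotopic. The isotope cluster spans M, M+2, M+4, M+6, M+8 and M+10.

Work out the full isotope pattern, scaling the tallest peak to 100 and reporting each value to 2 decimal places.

10.08 : 50.24 : 100.00 : 99.37 : 49.30 : 9.77

Element Zq pattern (n=3): 0.13842911 : 0.38751053 : 0.3615916 : 0.11246876
Europium pattern (n=2): 0.228484 : 0.499032 : 0.272484
Convolve the two distributions (both contribute in 2-u steps):
  M: 0.13842911×0.228484 = 0.031629
  M+2: 0.13842911×0.499032 + 0.38751053×0.228484 = 0.157621
  M+4: 0.13842911×0.272484 + 0.38751053×0.499032 + 0.3615916×0.228484 = 0.313718
  M+6: 0.38751053×0.272484 + 0.3615916×0.499032 + 0.11246876×0.228484 = 0.311734
  M+8: 0.3615916×0.272484 + 0.11246876×0.499032 = 0.154653
  M+10: 0.11246876×0.272484 = 0.030646
Scale to base peak (0.313718) = 100: 10.08 : 50.24 : 100.00 : 99.37 : 49.30 : 9.77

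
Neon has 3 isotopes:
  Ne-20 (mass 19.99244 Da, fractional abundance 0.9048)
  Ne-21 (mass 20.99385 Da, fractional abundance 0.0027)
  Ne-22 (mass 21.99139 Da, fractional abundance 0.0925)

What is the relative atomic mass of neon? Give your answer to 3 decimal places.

20.180 Da

Average mass = Σ (abundance × isotope mass) = 0.9048 × 19.99244 + 0.0027 × 20.99385 + 0.0925 × 21.99139
= 18.089160 + 0.056683 + 2.034204 = 20.180047 Da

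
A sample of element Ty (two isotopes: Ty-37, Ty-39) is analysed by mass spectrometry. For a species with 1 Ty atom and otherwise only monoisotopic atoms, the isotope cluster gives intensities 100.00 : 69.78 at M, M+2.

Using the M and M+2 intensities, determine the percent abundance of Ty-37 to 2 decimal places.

58.90%

Let p = fractional abundance of Ty-37. I(M+2)/I(M) = [C(1,1)·p^0·(1−p)] / p^1 = 1·(1−p)/p = 69.78/100.00 = 0.6978
(1−p)/p = 0.6978/1 = 0.6978  ⇒  p = 1/(1 + 0.6978) = 0.5890
Ty-37: 58.90%, Ty-39: 41.10%.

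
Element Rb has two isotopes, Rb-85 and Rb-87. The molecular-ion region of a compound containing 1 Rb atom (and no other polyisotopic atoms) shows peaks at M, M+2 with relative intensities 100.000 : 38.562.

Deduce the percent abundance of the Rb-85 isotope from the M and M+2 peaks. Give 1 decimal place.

72.2%

If p is the fraction of Rb that is Rb-85, then I(M+2)/I(M) = [C(1,1)·p^0·(1−p)] / p^1 = 1·(1−p)/p = 38.562/100.000 = 0.3856
(1−p)/p = 0.3856/1 = 0.3856  ⇒  p = 1/(1 + 0.3856) = 0.7217
Rb-85: 72.2%, Rb-87: 27.8%.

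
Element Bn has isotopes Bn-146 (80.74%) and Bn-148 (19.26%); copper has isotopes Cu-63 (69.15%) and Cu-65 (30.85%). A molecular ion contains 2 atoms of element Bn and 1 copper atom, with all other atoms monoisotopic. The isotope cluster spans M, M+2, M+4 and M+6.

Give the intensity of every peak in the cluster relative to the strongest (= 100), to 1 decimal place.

Element Bn pattern (n=2): 0.65189476 : 0.31101048 : 0.03709476
Copper pattern (n=1): 0.6915 : 0.3085
Convolve the two distributions (both contribute in 2-u steps):
  M: 0.65189476×0.6915 = 0.450785
  M+2: 0.65189476×0.3085 + 0.31101048×0.6915 = 0.416173
  M+4: 0.31101048×0.3085 + 0.03709476×0.6915 = 0.121598
  M+6: 0.03709476×0.3085 = 0.011444
Scale to base peak (0.450785) = 100: 100.0 : 92.3 : 27.0 : 2.5

100.0 : 92.3 : 27.0 : 2.5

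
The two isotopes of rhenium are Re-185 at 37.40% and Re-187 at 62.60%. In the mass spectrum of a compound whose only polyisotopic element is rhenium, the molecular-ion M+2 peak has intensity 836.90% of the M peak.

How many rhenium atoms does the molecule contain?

5

The M+2/M ratio from n Re atoms is n · q/p = n · 0.6260/0.3740.
n = 8.3690 × 0.3740/0.6260 = 5.00 ≈ 5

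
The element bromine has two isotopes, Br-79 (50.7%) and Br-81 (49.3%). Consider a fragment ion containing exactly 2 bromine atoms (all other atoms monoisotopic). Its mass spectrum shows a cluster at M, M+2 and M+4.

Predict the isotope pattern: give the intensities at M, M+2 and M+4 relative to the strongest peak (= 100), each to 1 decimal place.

Expanding (0.507 + 0.493)^2:
P(M) = 0.507^2 = 0.257049
P(M+2) = 2 × 0.507^1 × 0.493^1 = 0.499902
P(M+4) = 0.493^2 = 0.243049
The M+2 peak is largest (0.499902); scaling to 100 gives 51.4 : 100.0 : 48.6.

51.4 : 100.0 : 48.6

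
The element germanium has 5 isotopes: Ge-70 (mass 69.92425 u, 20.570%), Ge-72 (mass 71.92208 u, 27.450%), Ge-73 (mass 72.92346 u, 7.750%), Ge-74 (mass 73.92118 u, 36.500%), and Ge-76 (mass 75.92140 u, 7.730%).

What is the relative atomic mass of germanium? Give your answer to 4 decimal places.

72.6276 u

Weight each isotope mass by its fractional abundance: 0.20570 × 69.92425 + 0.27450 × 71.92208 + 0.07750 × 72.92346 + 0.36500 × 73.92118 + 0.07730 × 75.92140
= 14.383418 + 19.742611 + 5.651568 + 26.981231 + 5.868724 = 72.627552 u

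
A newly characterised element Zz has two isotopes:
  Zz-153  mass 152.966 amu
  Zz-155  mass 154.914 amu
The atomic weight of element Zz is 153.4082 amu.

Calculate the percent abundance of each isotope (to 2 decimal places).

With x = fraction of Zz-153 (so Zz-155 is 1 − x):
152.966·x + 154.914·(1 − x) = 153.4082
(152.966 − 154.914)·x = 153.4082 − 154.914
x = -1.5058 / -1.948 = 0.77300 → 77.30% Zz-153, 22.70% Zz-155.

Zz-153: 77.30%, Zz-155: 22.70%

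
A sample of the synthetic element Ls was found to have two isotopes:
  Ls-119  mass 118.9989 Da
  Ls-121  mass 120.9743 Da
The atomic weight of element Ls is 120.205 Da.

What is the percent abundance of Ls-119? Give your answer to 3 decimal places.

Writing the weighted mean with unknown fraction x of Ls-119:
118.9989·x + 120.9743·(1 − x) = 120.205
(118.9989 − 120.9743)·x = 120.205 − 120.9743
x = -0.7693 / -1.9754 = 0.38944 → 38.944% Ls-119, 61.056% Ls-121.

38.944%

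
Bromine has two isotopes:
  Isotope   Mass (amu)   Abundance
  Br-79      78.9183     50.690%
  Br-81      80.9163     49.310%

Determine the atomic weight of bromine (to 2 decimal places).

79.90 amu

The abundance-weighted mean is 0.50690 × 78.9183 + 0.49310 × 80.9163
= 40.00369 + 39.89983 = 79.90352 amu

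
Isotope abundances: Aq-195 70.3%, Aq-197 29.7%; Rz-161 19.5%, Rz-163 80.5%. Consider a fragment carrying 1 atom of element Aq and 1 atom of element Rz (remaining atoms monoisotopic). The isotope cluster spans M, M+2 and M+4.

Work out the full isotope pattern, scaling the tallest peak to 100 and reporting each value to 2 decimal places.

Element Aq pattern (n=1): 0.7030 : 0.2970
Element Rz pattern (n=1): 0.1950 : 0.8050
Convolve the two distributions (both contribute in 2-u steps):
  M: 0.7030×0.1950 = 0.137085
  M+2: 0.7030×0.8050 + 0.2970×0.1950 = 0.623830
  M+4: 0.2970×0.8050 = 0.239085
Scale to base peak (0.623830) = 100: 21.97 : 100.00 : 38.33

21.97 : 100.00 : 38.33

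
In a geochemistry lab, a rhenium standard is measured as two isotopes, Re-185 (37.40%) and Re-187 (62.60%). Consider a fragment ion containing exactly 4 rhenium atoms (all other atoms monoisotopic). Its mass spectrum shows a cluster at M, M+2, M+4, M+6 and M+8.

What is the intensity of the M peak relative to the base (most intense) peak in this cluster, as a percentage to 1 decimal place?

Term probabilities: M 0.0196, M+2 0.1310, M+4 0.3289, M+6 0.3670, M+8 0.1536. Base peak = M+6.
P(M+6) = C(4,3) × 0.3740^1 × 0.6260^3 = 4 × 0.3740 × 0.24531438 = 0.366990 (base)
P(M) = C(4,0) × 0.3740^4 × 0.6260^0 = 1 × 0.0195653 × 1.0000 = 0.019565
Relative intensity = 0.019565 / 0.366990 × 100 = 5.3

5.3%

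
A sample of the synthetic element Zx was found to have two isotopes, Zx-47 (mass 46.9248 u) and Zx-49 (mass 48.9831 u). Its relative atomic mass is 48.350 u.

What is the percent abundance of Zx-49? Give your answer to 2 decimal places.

Let x be the fractional abundance of Zx-47; then Zx-49 has abundance 1 − x.
46.9248·x + 48.9831·(1 − x) = 48.350
(46.9248 − 48.9831)·x = 48.350 − 48.9831
x = -0.6331 / -2.0583 = 0.30758 → 30.76% Zx-47, 69.24% Zx-49.

69.24%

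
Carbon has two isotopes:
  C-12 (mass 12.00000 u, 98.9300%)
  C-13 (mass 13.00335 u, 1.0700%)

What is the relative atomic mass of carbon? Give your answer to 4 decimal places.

12.0107 u

Average mass = Σ (abundance × isotope mass) = 0.989300 × 12.00000 + 0.010700 × 13.00335
= 11.871600 + 0.139136 = 12.010736 u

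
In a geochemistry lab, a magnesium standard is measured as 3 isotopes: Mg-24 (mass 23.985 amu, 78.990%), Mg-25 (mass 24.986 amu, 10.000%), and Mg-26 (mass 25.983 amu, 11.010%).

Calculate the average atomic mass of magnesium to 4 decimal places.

24.3051 amu

Ar = Σ fᵢ·mᵢ = 0.78990 × 23.985 + 0.10000 × 24.986 + 0.11010 × 25.983
= 18.94575 + 2.49860 + 2.86073 = 24.30508 amu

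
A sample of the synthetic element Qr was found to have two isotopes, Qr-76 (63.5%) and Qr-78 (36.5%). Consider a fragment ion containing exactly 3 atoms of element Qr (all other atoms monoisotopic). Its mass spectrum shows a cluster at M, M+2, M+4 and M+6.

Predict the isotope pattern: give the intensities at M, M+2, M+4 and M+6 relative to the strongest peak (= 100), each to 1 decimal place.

58.0 : 100.0 : 57.5 : 11.0

Expanding (0.635 + 0.365)^3:
P(M) = 0.635^3 = 0.256048
P(M+2) = 3 × 0.635^2 × 0.365^1 = 0.441531
P(M+4) = 3 × 0.635^1 × 0.365^2 = 0.253794
P(M+6) = 0.365^3 = 0.048627
The M+2 peak is largest (0.441531); scaling to 100 gives 58.0 : 100.0 : 57.5 : 11.0.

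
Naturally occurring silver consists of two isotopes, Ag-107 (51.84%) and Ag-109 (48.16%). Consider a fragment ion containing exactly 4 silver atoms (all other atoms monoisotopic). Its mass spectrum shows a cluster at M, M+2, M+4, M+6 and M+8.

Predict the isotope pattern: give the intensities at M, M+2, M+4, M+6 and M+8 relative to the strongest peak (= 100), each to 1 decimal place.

19.3 : 71.8 : 100.0 : 61.9 : 14.4

Each Ag atom is independently Ag-107 (p = 0.5184) or Ag-109 (q = 0.4816); the cluster is the binomial expansion (p + q)^4.
P(M) = 0.5184^4 = 0.072220
P(M+2) = 4 × 0.5184^3 × 0.4816^1 = 0.268375
P(M+4) = 6 × 0.5184^2 × 0.4816^2 = 0.373985
P(M+6) = 4 × 0.5184^1 × 0.4816^3 = 0.231624
P(M+8) = 0.4816^4 = 0.053795
The M+4 peak is largest (0.373985); scaling to 100 gives 19.3 : 71.8 : 100.0 : 61.9 : 14.4.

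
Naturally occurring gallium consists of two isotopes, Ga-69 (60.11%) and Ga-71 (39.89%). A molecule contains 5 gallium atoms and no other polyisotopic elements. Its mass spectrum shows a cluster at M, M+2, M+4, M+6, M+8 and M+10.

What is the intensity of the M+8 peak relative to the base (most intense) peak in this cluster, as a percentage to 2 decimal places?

(0.6011 + 0.3989)^5 gives M 0.0785, M+2 0.2604, M+4 0.3456, M+6 0.2293, M+8 0.0761, M+10 0.0101; the largest is M+4.
P(M+4) = C(5,2) × 0.6011^3 × 0.3989^2 = 10 × 0.21719018 × 0.15912121 = 0.345596 (base)
P(M+8) = C(5,4) × 0.6011^1 × 0.3989^4 = 5 × 0.6011 × 0.02531956 = 0.076098
Relative intensity = 0.076098 / 0.345596 × 100 = 22.02

22.02%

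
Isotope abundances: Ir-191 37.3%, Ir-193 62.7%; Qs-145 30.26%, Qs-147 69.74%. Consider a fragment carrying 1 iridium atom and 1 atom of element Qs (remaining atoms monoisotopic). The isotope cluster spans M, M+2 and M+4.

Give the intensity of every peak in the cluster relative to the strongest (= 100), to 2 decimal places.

Iridium pattern (n=1): 0.3730 : 0.6270
Element Qs pattern (n=1): 0.3026 : 0.6974
Convolve the two distributions (both contribute in 2-u steps):
  M: 0.3730×0.3026 = 0.112870
  M+2: 0.3730×0.6974 + 0.6270×0.3026 = 0.449860
  M+4: 0.6270×0.6974 = 0.437270
Scale to base peak (0.449860) = 100: 25.09 : 100.00 : 97.20

25.09 : 100.00 : 97.20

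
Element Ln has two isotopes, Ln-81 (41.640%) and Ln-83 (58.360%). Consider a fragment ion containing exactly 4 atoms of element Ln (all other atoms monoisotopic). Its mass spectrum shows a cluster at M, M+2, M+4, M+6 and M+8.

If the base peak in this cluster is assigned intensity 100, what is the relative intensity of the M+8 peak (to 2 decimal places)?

32.74

Binomial terms of (0.41640 + 0.58360)^4: M 0.0301, M+2 0.1685, M+4 0.3543, M+6 0.3311, M+8 0.1160 → M+4 is the base peak.
P(M+4) = C(4,2) × 0.41640^2 × 0.58360^2 = 6 × 0.17338896 × 0.34058896 = 0.354326 (base)
P(M+8) = C(4,4) × 0.41640^0 × 0.58360^4 = 1 × 1.0000 × 0.11600084 = 0.116001
Relative intensity = 0.116001 / 0.354326 × 100 = 32.74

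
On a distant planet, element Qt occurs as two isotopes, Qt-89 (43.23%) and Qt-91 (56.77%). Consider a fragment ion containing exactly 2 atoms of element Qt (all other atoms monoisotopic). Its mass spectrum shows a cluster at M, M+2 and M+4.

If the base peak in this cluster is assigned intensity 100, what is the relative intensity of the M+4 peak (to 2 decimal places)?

65.66

Term probabilities: M 0.1869, M+2 0.4908, M+4 0.3223. Base peak = M+2.
P(M+2) = C(2,1) × 0.4323^1 × 0.5677^1 = 2 × 0.4323 × 0.5677 = 0.490833 (base)
P(M+4) = C(2,2) × 0.4323^0 × 0.5677^2 = 1 × 1.0000 × 0.32228329 = 0.322283
Relative intensity = 0.322283 / 0.490833 × 100 = 65.66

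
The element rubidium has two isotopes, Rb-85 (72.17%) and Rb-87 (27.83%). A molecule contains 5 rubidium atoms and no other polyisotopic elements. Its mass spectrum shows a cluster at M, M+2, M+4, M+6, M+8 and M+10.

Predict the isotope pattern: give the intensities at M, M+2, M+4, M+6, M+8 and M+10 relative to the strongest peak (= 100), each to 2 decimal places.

51.86 : 100.00 : 77.12 : 29.74 : 5.73 : 0.44

Each Rb atom is independently Rb-85 (p = 0.7217) or Rb-87 (q = 0.2783); the cluster is the binomial expansion (p + q)^5.
P(M) = 0.7217^5 = 0.195787
P(M+2) = 5 × 0.7217^4 × 0.2783^1 = 0.377494
P(M+4) = 10 × 0.7217^3 × 0.2783^2 = 0.291136
P(M+6) = 10 × 0.7217^2 × 0.2783^3 = 0.112267
P(M+8) = 5 × 0.7217^1 × 0.2783^4 = 0.021646
P(M+10) = 0.2783^5 = 0.001669
The M+2 peak is largest (0.377494); scaling to 100 gives 51.86 : 100.00 : 77.12 : 29.74 : 5.73 : 0.44.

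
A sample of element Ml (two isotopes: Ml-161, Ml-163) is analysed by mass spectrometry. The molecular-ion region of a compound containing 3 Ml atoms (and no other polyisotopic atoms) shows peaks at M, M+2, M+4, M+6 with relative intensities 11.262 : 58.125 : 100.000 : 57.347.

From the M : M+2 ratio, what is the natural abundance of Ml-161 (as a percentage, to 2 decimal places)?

36.76%

Let p = fractional abundance of Ml-161. I(M+2)/I(M) = [C(3,1)·p^2·(1−p)] / p^3 = 3·(1−p)/p = 58.125/11.262 = 5.1612
(1−p)/p = 5.1612/3 = 1.7204  ⇒  p = 1/(1 + 1.7204) = 0.3676
Ml-161: 36.76%, Ml-163: 63.24%.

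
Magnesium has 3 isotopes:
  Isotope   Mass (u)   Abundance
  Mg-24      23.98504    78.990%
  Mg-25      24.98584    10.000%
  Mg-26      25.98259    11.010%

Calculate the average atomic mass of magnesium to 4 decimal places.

Average mass = Σ (abundance × isotope mass) = 0.78990 × 23.98504 + 0.10000 × 24.98584 + 0.11010 × 25.98259
= 18.945783 + 2.498584 + 2.860683 = 24.305050 u

24.3051 u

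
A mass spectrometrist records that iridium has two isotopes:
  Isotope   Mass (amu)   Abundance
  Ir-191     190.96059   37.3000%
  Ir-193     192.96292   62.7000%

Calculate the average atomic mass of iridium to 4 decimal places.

192.2161 amu

Average mass = Σ (abundance × isotope mass) = 0.373000 × 190.96059 + 0.627000 × 192.96292
= 71.228300 + 120.987751 = 192.216051 amu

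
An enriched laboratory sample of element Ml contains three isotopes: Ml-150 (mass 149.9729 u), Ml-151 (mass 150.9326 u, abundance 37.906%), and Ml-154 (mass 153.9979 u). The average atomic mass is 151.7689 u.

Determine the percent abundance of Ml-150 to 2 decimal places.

26.51%

The remaining 62.094% is split between Ml-150 (fraction x) and Ml-154 (fraction 0.62094 − x).
Substituting: 149.9729x + 153.9979(0.62094 − x) = 94.556388644
(149.9729 − 153.9979)x = -1.067067382  ⇒  x = 0.26511, y = 0.35583
Ml-150: 26.51%, Ml-154: 35.58%.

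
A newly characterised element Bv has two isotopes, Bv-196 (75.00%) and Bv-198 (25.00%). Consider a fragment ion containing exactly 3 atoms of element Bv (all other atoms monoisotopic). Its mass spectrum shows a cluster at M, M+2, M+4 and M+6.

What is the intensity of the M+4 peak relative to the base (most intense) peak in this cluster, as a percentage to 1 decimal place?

33.3%

Term probabilities: M 0.4219, M+2 0.4219, M+4 0.1406, M+6 0.0156. Base peak = M.
P(M) = C(3,0) × 0.7500^3 × 0.2500^0 = 1 × 0.421875 × 1.0000 = 0.421875 (base)
P(M+4) = C(3,2) × 0.7500^1 × 0.2500^2 = 3 × 0.7500 × 0.0625 = 0.140625
Relative intensity = 0.140625 / 0.421875 × 100 = 33.3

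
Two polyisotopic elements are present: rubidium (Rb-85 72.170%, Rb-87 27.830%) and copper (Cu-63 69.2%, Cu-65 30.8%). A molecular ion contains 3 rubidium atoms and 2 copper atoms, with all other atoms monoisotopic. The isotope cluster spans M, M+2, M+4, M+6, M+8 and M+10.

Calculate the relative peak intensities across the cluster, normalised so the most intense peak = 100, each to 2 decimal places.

48.85 : 100.00 : 81.78 : 33.40 : 6.81 : 0.55

Rubidium pattern (n=3): 0.37589809 : 0.43485841 : 0.16768892 : 0.02155458
Copper pattern (n=2): 0.478864 : 0.426272 : 0.094864
Convolve the two distributions (both contribute in 2-u steps):
  M: 0.37589809×0.478864 = 0.180004
  M+2: 0.37589809×0.426272 + 0.43485841×0.478864 = 0.368473
  M+4: 0.37589809×0.094864 + 0.43485841×0.426272 + 0.16768892×0.478864 = 0.301327
  M+6: 0.43485841×0.094864 + 0.16768892×0.426272 + 0.02155458×0.478864 = 0.123055
  M+8: 0.16768892×0.094864 + 0.02155458×0.426272 = 0.025096
  M+10: 0.02155458×0.094864 = 0.002045
Scale to base peak (0.368473) = 100: 48.85 : 100.00 : 81.78 : 33.40 : 6.81 : 0.55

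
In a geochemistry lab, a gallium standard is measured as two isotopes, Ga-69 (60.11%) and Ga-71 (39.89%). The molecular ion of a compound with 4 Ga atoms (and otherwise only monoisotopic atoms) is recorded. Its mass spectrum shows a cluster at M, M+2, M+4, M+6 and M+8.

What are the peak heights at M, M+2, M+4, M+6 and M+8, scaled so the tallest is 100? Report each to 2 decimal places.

The 4 Ga atoms are independent, so intensities follow the terms of (0.6011 + 0.3989)^4.
P(M) = 0.6011^4 = 0.130553
P(M+2) = 4 × 0.6011^3 × 0.3989^1 = 0.346549
P(M+4) = 6 × 0.6011^2 × 0.3989^2 = 0.344963
P(M+6) = 4 × 0.6011^1 × 0.3989^3 = 0.152616
P(M+8) = 0.3989^4 = 0.025320
The M+2 peak is largest (0.346549); scaling to 100 gives 37.67 : 100.00 : 99.54 : 44.04 : 7.31.

37.67 : 100.00 : 99.54 : 44.04 : 7.31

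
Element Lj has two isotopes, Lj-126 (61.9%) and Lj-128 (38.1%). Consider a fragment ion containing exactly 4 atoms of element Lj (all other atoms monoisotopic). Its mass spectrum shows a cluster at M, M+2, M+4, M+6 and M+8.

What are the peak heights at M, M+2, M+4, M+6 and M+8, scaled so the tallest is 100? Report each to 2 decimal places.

40.62 : 100.00 : 92.33 : 37.89 : 5.83

Each Lj atom is independently Lj-126 (p = 0.619) or Lj-128 (q = 0.381); the cluster is the binomial expansion (p + q)^4.
P(M) = 0.619^4 = 0.146812
P(M+2) = 4 × 0.619^3 × 0.381^1 = 0.361457
P(M+4) = 6 × 0.619^2 × 0.381^2 = 0.333720
P(M+6) = 4 × 0.619^1 × 0.381^3 = 0.136939
P(M+8) = 0.381^4 = 0.021072
The M+2 peak is largest (0.361457); scaling to 100 gives 40.62 : 100.00 : 92.33 : 37.89 : 5.83.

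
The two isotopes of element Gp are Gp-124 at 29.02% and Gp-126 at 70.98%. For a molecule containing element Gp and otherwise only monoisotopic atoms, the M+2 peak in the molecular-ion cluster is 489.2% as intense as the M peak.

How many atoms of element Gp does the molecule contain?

2

For n independent Gp atoms, I(M+2)/I(M) = n · (abundance Gp-126) / (abundance Gp-124) = n · 0.7098/0.2902.
n = 4.892 × 0.2902/0.7098 = 2.00 ≈ 2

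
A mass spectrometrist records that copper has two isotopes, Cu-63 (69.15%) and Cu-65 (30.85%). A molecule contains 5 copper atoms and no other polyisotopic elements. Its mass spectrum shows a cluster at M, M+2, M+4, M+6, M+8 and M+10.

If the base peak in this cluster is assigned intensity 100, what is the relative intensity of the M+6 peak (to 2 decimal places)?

39.81

Binomial terms of (0.6915 + 0.3085)^5: M 0.1581, M+2 0.3527, M+4 0.3147, M+6 0.1404, M+8 0.0313, M+10 0.0028 → M+2 is the base peak.
P(M+2) = C(5,1) × 0.6915^4 × 0.3085^1 = 5 × 0.2286487 × 0.3085 = 0.352691 (base)
P(M+6) = C(5,3) × 0.6915^2 × 0.3085^3 = 10 × 0.47817225 × 0.02936064 = 0.140394
Relative intensity = 0.140394 / 0.352691 × 100 = 39.81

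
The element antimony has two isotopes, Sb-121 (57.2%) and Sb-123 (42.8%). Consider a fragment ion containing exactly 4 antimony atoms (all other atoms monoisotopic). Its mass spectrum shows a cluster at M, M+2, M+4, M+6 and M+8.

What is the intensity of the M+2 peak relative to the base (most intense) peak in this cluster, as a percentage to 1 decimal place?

89.1%

Term probabilities: M 0.1070, M+2 0.3204, M+4 0.3596, M+6 0.1794, M+8 0.0336. Base peak = M+4.
P(M+4) = C(4,2) × 0.572^2 × 0.428^2 = 6 × 0.327184 × 0.183184 = 0.359609 (base)
P(M+2) = C(4,1) × 0.572^3 × 0.428^1 = 4 × 0.18714925 × 0.4280 = 0.320400
Relative intensity = 0.320400 / 0.359609 × 100 = 89.1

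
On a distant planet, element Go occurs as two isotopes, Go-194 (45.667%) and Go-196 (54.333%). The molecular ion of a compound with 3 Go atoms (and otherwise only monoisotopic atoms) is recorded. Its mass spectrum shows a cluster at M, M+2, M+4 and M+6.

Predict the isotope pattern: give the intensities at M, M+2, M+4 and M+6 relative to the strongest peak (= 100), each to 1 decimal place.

Each Go atom is independently Go-194 (p = 0.45667) or Go-196 (q = 0.54333); the cluster is the binomial expansion (p + q)^3.
P(M) = 0.45667^3 = 0.095237
P(M+2) = 3 × 0.45667^2 × 0.54333^1 = 0.339930
P(M+4) = 3 × 0.45667^1 × 0.54333^2 = 0.404437
P(M+6) = 0.54333^3 = 0.160395
The M+4 peak is largest (0.404437); scaling to 100 gives 23.5 : 84.1 : 100.0 : 39.7.

23.5 : 84.1 : 100.0 : 39.7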